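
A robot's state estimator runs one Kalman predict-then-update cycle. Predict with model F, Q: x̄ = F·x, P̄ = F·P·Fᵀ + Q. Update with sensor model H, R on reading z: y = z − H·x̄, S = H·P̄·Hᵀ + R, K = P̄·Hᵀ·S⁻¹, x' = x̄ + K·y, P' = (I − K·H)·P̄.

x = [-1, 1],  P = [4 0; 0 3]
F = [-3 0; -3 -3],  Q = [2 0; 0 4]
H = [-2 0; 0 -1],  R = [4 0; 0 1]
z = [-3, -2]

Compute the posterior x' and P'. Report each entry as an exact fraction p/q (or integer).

x' = [184/113, 215/113]
P' = [322/339 3/113; 3/113 439/452]

x̄ = F·x = [3, 0]
P̄ = F·P·Fᵀ + Q = [38 36; 36 67]
y = z − H·x̄ = [3, -2]
S = H·P̄·Hᵀ + R = [156 72; 72 68]
K = P̄·Hᵀ·S⁻¹ = [-161/339 -3/113; -3/226 -439/452]
x' = x̄ + K·y = [184/113, 215/113]
P' = (I − K·H)·P̄ = [322/339 3/113; 3/113 439/452]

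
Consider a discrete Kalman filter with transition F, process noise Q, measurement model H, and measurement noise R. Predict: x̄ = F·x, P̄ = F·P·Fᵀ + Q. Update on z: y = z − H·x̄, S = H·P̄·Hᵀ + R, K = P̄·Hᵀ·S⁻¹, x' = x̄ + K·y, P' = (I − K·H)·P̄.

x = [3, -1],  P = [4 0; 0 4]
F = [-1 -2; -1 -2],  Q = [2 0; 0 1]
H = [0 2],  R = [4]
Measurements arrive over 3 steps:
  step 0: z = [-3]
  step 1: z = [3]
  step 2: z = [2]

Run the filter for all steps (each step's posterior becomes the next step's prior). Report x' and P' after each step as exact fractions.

step 0: x' = [-16/11, -65/44], P' = [42/11 10/11; 10/11 21/22]
step 1: x' = [283/146, 251/146], P' = [270/73 62/73; 62/73 135/146]
step 2: x' = [3/934, 937/1868], P' = [1722/467 394/467; 394/467 861/934]

step 0: x̄ = F·x = [-1, -1]
step 0: P̄ = F·P·Fᵀ + Q = [22 20; 20 21]
step 0: y = z − H·x̄ = [-1]
step 0: S = H·P̄·Hᵀ + R = [88]
step 0: K = P̄·Hᵀ·S⁻¹ = [5/11; 21/44]
step 0: x' = x̄ + K·y = [-16/11, -65/44]
step 0: P' = (I − K·H)·P̄ = [42/11 10/11; 10/11 21/22]
step 1: x̄ = F·x = [97/22, 97/22]
step 1: P̄ = F·P·Fᵀ + Q = [146/11 124/11; 124/11 135/11]
step 1: y = z − H·x̄ = [-64/11]
step 1: S = H·P̄·Hᵀ + R = [584/11]
step 1: K = P̄·Hᵀ·S⁻¹ = [31/73; 135/292]
step 1: x' = x̄ + K·y = [283/146, 251/146]
step 1: P' = (I − K·H)·P̄ = [270/73 62/73; 62/73 135/146]
step 2: x̄ = F·x = [-785/146, -785/146]
step 2: P̄ = F·P·Fᵀ + Q = [934/73 788/73; 788/73 861/73]
step 2: y = z − H·x̄ = [931/73]
step 2: S = H·P̄·Hᵀ + R = [3736/73]
step 2: K = P̄·Hᵀ·S⁻¹ = [197/467; 861/1868]
step 2: x' = x̄ + K·y = [3/934, 937/1868]
step 2: P' = (I − K·H)·P̄ = [1722/467 394/467; 394/467 861/934]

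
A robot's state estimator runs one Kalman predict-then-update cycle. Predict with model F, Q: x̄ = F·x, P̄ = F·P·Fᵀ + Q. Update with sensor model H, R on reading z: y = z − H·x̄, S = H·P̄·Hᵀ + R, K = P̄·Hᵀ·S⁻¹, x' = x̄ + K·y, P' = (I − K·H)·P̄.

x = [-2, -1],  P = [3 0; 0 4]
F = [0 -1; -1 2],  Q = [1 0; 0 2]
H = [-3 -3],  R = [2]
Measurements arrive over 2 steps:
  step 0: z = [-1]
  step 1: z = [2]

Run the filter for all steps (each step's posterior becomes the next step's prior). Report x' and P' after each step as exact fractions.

step 0: x̄ = F·x = [1, 0]
step 0: P̄ = F·P·Fᵀ + Q = [5 -8; -8 21]
step 0: y = z − H·x̄ = [2]
step 0: S = H·P̄·Hᵀ + R = [92]
step 0: K = P̄·Hᵀ·S⁻¹ = [9/92; -39/92]
step 0: x' = x̄ + K·y = [55/46, -39/46]
step 0: P' = (I − K·H)·P̄ = [379/92 -385/92; -385/92 411/92]
step 1: x̄ = F·x = [39/46, -133/46]
step 1: P̄ = F·P·Fᵀ + Q = [503/92 -1207/92; -1207/92 3747/92]
step 1: y = z − H·x̄ = [-95/23]
step 1: S = H·P̄·Hᵀ + R = [4177/23]
step 1: K = P̄·Hᵀ·S⁻¹ = [528/4177; -1905/4177]
step 1: x' = x̄ + K·y = [2721/8354, -8417/8354]
step 1: P' = (I − K·H)·P̄ = [42865/16708 -44273/16708; -44273/16708 49353/16708]

step 0: x' = [55/46, -39/46], P' = [379/92 -385/92; -385/92 411/92]
step 1: x' = [2721/8354, -8417/8354], P' = [42865/16708 -44273/16708; -44273/16708 49353/16708]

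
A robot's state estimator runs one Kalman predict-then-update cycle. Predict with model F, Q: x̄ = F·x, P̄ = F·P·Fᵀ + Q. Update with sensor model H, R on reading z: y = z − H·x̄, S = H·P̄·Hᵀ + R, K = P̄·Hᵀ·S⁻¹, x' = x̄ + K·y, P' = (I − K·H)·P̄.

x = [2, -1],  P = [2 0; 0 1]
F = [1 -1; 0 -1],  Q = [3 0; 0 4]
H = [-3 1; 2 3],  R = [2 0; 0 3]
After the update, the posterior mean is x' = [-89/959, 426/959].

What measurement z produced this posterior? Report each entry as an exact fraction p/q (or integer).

z = [1, 1]

x̄ = F·x = [3, 1]
P̄ = F·P·Fᵀ + Q = [6 1; 1 5]
S = H·P̄·Hᵀ + R = [55 -28; -28 84]
K = P̄·Hᵀ·S⁻¹ = [-36/137 349/3836; 23/137 991/3836]
x' − x̄ = [-2966/959, -533/959] = K·y
y = (KᵀK)⁻¹·Kᵀ·(x' − x̄) = [9, -8]
z = y + H·x̄ = [9, -8] + [-8, 9] = [1, 1]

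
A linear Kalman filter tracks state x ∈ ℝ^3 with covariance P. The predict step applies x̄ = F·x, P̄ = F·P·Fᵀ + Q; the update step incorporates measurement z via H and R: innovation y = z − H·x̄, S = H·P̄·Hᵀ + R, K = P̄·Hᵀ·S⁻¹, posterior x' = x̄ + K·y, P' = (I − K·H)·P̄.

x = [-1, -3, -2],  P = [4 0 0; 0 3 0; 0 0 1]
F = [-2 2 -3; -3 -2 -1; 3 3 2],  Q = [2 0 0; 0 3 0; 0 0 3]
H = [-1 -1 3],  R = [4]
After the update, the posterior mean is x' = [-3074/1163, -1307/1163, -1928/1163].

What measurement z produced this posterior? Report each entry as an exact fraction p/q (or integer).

z = [-1]

x̄ = F·x = [2, 11, -16]
P̄ = F·P·Fᵀ + Q = [39 15 -12; 15 52 -56; -12 -56 70]
S = H·P̄·Hᵀ + R = [1163]
K = P̄·Hᵀ·S⁻¹ = [-90/1163; -235/1163; 278/1163]
x' − x̄ = [-5400/1163, -14100/1163, 16680/1163] = K·y
y = (KᵀK)⁻¹·Kᵀ·(x' − x̄) = [60]
z = y + H·x̄ = [60] + [-61] = [-1]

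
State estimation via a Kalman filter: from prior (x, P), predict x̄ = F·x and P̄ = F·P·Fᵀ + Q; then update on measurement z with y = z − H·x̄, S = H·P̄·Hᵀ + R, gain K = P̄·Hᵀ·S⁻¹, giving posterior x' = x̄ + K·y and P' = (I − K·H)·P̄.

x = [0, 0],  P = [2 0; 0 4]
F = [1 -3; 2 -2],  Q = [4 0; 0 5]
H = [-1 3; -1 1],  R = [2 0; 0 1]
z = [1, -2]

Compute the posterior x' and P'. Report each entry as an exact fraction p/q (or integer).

x' = [6174/1903, 2659/1903]
P' = [4858/1903 2226/1903; 2226/1903 1360/1903]

x̄ = F·x = [0, 0]
P̄ = F·P·Fᵀ + Q = [42 28; 28 29]
y = z − H·x̄ = [1, -2]
S = H·P̄·Hᵀ + R = [137 17; 17 16]
K = P̄·Hᵀ·S⁻¹ = [910/1903 -2632/1903; 927/1903 -866/1903]
x' = x̄ + K·y = [6174/1903, 2659/1903]
P' = (I − K·H)·P̄ = [4858/1903 2226/1903; 2226/1903 1360/1903]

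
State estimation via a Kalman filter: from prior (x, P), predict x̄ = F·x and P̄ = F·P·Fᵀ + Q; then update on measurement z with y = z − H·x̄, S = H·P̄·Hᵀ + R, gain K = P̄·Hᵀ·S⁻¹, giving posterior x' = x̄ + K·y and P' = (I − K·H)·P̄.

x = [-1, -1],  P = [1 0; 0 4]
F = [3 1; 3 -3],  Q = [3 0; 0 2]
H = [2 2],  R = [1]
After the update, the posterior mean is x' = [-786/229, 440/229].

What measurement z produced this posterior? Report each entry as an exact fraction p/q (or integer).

x̄ = F·x = [-4, 0]
P̄ = F·P·Fᵀ + Q = [16 -3; -3 47]
S = H·P̄·Hᵀ + R = [229]
K = P̄·Hᵀ·S⁻¹ = [26/229; 88/229]
x' − x̄ = [130/229, 440/229] = K·y
y = (KᵀK)⁻¹·Kᵀ·(x' − x̄) = [5]
z = y + H·x̄ = [5] + [-8] = [-3]

z = [-3]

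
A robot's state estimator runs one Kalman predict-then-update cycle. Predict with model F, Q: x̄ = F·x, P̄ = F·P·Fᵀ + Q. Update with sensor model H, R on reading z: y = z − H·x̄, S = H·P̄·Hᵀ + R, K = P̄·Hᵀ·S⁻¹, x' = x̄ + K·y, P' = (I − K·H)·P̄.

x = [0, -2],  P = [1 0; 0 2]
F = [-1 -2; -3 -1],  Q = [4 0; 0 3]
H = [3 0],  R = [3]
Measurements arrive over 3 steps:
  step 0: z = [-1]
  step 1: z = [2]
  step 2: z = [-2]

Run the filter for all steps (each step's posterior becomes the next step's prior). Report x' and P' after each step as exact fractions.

step 0: x' = [-9/40, -11/40], P' = [13/40 7/40; 7/40 413/40]
step 1: x' = [3737/5599, 5022/5599], P' = [1853/5599 914/5599; 914/5599 34208/5599]
step 2: x' = [-68651/99962, -203271/99962], P' = [164737/499810 80373/499810; 80373/499810 3070127/499810]

step 0: x̄ = F·x = [4, 2]
step 0: P̄ = F·P·Fᵀ + Q = [13 7; 7 14]
step 0: y = z − H·x̄ = [-13]
step 0: S = H·P̄·Hᵀ + R = [120]
step 0: K = P̄·Hᵀ·S⁻¹ = [13/40; 7/40]
step 0: x' = x̄ + K·y = [-9/40, -11/40]
step 0: P' = (I − K·H)·P̄ = [13/40 7/40; 7/40 413/40]
step 1: x̄ = F·x = [31/40, 19/20]
step 1: P̄ = F·P·Fᵀ + Q = [1853/40 457/20; 457/20 173/10]
step 1: y = z − H·x̄ = [-13/40]
step 1: S = H·P̄·Hᵀ + R = [16797/40]
step 1: K = P̄·Hᵀ·S⁻¹ = [1853/5599; 914/5599]
step 1: x' = x̄ + K·y = [3737/5599, 5022/5599]
step 1: P' = (I − K·H)·P̄ = [1853/5599 914/5599; 914/5599 34208/5599]
step 2: x̄ = F·x = [-13781/5599, -16233/5599]
step 2: P̄ = F·P·Fᵀ + Q = [164737/5599 80373/5599; 80373/5599 73166/5599]
step 2: y = z − H·x̄ = [30145/5599]
step 2: S = H·P̄·Hᵀ + R = [1499430/5599]
step 2: K = P̄·Hᵀ·S⁻¹ = [164737/499810; 80373/499810]
step 2: x' = x̄ + K·y = [-68651/99962, -203271/99962]
step 2: P' = (I − K·H)·P̄ = [164737/499810 80373/499810; 80373/499810 3070127/499810]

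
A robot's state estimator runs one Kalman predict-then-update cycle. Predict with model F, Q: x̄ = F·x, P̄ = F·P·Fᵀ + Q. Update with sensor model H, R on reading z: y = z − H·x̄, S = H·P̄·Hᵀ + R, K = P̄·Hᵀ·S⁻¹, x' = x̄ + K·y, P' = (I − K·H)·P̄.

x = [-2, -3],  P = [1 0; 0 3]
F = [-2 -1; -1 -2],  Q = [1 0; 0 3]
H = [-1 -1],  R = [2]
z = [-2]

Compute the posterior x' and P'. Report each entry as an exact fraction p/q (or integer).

x̄ = F·x = [7, 8]
P̄ = F·P·Fᵀ + Q = [8 8; 8 16]
y = z − H·x̄ = [13]
S = H·P̄·Hᵀ + R = [42]
K = P̄·Hᵀ·S⁻¹ = [-8/21; -4/7]
x' = x̄ + K·y = [43/21, 4/7]
P' = (I − K·H)·P̄ = [40/21 -8/7; -8/7 16/7]

x' = [43/21, 4/7]
P' = [40/21 -8/7; -8/7 16/7]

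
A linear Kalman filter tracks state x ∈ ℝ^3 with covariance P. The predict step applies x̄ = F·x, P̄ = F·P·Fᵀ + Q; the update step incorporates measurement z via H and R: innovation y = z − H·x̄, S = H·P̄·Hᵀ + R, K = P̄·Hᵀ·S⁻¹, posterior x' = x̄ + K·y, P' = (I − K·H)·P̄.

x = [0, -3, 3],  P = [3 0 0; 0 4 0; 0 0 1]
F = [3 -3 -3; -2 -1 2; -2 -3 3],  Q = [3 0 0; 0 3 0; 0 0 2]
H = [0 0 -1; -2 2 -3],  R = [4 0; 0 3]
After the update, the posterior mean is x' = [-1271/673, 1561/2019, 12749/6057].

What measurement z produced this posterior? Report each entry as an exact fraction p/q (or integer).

z = [-1, -1]

x̄ = F·x = [0, 9, 18]
P̄ = F·P·Fᵀ + Q = [75 -12 9; -12 23 30; 9 30 59]
S = H·P̄·Hᵀ + R = [63 135; 135 770]
K = P̄·Hᵀ·S⁻¹ = [449/673 -1272/3365; -1360/2019 62/673; -5441/6057 -12/673]
x' − x̄ = [-1271/673, -16610/2019, -96277/6057] = K·y
y = (KᵀK)⁻¹·Kᵀ·(x' − x̄) = [17, 35]
z = y + H·x̄ = [17, 35] + [-18, -36] = [-1, -1]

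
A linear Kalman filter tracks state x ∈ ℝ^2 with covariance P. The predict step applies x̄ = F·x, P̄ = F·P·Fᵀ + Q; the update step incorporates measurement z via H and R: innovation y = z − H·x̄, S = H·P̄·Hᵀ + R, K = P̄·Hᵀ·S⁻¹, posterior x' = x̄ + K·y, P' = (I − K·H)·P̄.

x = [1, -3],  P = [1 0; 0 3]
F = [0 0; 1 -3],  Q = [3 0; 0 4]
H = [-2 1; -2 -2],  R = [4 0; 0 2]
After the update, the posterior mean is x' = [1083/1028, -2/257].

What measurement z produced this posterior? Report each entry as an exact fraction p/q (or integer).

x̄ = F·x = [0, 10]
P̄ = F·P·Fᵀ + Q = [3 0; 0 32]
S = H·P̄·Hᵀ + R = [48 -52; -52 142]
K = P̄·Hᵀ·S⁻¹ = [-291/1028 -75/514; 76/257 -88/257]
x' − x̄ = [1083/1028, -2572/257] = K·y
y = (KᵀK)⁻¹·Kᵀ·(x' − x̄) = [-13, 18]
z = y + H·x̄ = [-13, 18] + [10, -20] = [-3, -2]

z = [-3, -2]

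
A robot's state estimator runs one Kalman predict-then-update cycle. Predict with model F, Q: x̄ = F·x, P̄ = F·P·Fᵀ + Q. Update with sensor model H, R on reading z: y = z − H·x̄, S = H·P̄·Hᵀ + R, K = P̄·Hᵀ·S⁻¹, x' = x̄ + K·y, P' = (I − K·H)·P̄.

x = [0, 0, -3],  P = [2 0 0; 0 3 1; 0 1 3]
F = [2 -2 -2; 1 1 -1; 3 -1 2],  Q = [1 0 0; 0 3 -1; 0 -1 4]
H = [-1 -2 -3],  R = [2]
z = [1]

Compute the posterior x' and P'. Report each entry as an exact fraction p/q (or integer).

x' = [2729/404, 1307/404, -19/4]
P' = [12843/404 457/404 -45/4; 457/404 3275/404 -23/4; -45/4 -23/4 31/4]

x̄ = F·x = [6, 3, -6]
P̄ = F·P·Fᵀ + Q = [41 4 4; 4 9 -1; 4 -1 33]
y = z − H·x̄ = [-5]
S = H·P̄·Hᵀ + R = [404]
K = P̄·Hᵀ·S⁻¹ = [-61/404; -19/404; -1/4]
x' = x̄ + K·y = [2729/404, 1307/404, -19/4]
P' = (I − K·H)·P̄ = [12843/404 457/404 -45/4; 457/404 3275/404 -23/4; -45/4 -23/4 31/4]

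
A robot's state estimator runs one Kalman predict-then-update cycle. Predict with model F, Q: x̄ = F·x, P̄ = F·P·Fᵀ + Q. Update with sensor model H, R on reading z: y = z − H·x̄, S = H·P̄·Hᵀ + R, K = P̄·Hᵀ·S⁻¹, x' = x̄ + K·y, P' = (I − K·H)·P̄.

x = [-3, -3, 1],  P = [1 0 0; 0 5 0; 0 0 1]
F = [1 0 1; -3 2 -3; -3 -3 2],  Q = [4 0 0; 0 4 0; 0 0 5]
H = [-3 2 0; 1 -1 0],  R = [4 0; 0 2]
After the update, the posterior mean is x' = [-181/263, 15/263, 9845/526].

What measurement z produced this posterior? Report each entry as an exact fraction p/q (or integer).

x̄ = F·x = [-2, 0, 20]
P̄ = F·P·Fᵀ + Q = [6 -6 -1; -6 42 -27; -1 -27 63]
S = H·P̄·Hᵀ + R = [298 -132; -132 62]
K = P̄·Hᵀ·S⁻¹ = [-69/263 -96/263; -3/263 -210/263; 135/526 254/263]
x' − x̄ = [345/263, 15/263, -675/526] = K·y
y = (KᵀK)⁻¹·Kᵀ·(x' − x̄) = [-5, 0]
z = y + H·x̄ = [-5, 0] + [6, -2] = [1, -2]

z = [1, -2]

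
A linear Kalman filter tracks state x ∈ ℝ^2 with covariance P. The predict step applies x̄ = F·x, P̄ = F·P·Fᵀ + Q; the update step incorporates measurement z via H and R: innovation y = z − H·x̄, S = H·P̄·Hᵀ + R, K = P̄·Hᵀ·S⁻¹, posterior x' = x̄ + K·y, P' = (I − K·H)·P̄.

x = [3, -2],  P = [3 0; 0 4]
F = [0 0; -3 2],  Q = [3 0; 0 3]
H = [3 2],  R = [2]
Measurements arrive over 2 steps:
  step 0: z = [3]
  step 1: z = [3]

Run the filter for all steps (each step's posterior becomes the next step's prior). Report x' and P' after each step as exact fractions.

step 0: x̄ = F·x = [0, -13]
step 0: P̄ = F·P·Fᵀ + Q = [3 0; 0 46]
step 0: y = z − H·x̄ = [29]
step 0: S = H·P̄·Hᵀ + R = [213]
step 0: K = P̄·Hᵀ·S⁻¹ = [3/71; 92/213]
step 0: x' = x̄ + K·y = [87/71, -101/213]
step 0: P' = (I − K·H)·P̄ = [186/71 -276/71; -276/71 1334/213]
step 1: x̄ = F·x = [0, -985/213]
step 1: P̄ = F·P·Fᵀ + Q = [3 0; 0 20933/213]
step 1: y = z − H·x̄ = [2609/213]
step 1: S = H·P̄·Hᵀ + R = [89909/213]
step 1: K = P̄·Hᵀ·S⁻¹ = [1917/89909; 41866/89909]
step 1: x' = x̄ + K·y = [23481/89909, 97033/89909]
step 1: P' = (I − K·H)·P̄ = [252474/89909 -376794/89909; -376794/89909 607057/89909]

step 0: x' = [87/71, -101/213], P' = [186/71 -276/71; -276/71 1334/213]
step 1: x' = [23481/89909, 97033/89909], P' = [252474/89909 -376794/89909; -376794/89909 607057/89909]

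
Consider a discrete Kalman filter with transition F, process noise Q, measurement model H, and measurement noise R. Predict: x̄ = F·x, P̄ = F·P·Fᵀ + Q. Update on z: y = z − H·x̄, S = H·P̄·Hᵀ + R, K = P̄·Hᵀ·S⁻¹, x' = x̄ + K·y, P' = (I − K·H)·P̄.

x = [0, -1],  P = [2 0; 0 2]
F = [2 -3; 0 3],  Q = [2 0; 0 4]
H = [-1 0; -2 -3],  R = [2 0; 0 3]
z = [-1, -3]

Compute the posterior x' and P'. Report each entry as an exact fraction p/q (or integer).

x' = [1659/1453, 255/1453]
P' = [2712/1453 -1806/1453; -1806/1453 1672/1453]

x̄ = F·x = [3, -3]
P̄ = F·P·Fᵀ + Q = [28 -18; -18 22]
y = z − H·x̄ = [2, -6]
S = H·P̄·Hᵀ + R = [30 2; 2 97]
K = P̄·Hᵀ·S⁻¹ = [-1356/1453 -2/1453; 903/1453 -468/1453]
x' = x̄ + K·y = [1659/1453, 255/1453]
P' = (I − K·H)·P̄ = [2712/1453 -1806/1453; -1806/1453 1672/1453]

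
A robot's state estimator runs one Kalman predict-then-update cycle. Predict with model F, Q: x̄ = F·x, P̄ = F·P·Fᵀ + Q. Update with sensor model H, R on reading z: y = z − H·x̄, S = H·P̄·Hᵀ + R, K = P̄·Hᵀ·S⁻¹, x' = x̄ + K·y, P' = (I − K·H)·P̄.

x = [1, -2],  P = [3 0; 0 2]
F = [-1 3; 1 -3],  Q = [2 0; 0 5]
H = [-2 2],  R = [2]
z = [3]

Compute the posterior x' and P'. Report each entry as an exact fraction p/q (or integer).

x̄ = F·x = [-7, 7]
P̄ = F·P·Fᵀ + Q = [23 -21; -21 26]
y = z − H·x̄ = [-25]
S = H·P̄·Hᵀ + R = [366]
K = P̄·Hᵀ·S⁻¹ = [-44/183; 47/183]
x' = x̄ + K·y = [-181/183, 106/183]
P' = (I − K·H)·P̄ = [337/183 293/183; 293/183 340/183]

x' = [-181/183, 106/183]
P' = [337/183 293/183; 293/183 340/183]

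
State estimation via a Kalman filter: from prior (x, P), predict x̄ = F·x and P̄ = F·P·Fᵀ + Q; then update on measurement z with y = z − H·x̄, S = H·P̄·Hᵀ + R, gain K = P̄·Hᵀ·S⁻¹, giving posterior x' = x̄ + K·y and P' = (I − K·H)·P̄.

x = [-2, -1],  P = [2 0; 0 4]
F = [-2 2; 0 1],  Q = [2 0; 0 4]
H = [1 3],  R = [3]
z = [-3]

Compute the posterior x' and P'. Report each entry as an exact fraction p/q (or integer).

x' = [198/149, -213/149]
P' = [1374/149 -408/149; -408/149 168/149]

x̄ = F·x = [2, -1]
P̄ = F·P·Fᵀ + Q = [26 8; 8 8]
y = z − H·x̄ = [-2]
S = H·P̄·Hᵀ + R = [149]
K = P̄·Hᵀ·S⁻¹ = [50/149; 32/149]
x' = x̄ + K·y = [198/149, -213/149]
P' = (I − K·H)·P̄ = [1374/149 -408/149; -408/149 168/149]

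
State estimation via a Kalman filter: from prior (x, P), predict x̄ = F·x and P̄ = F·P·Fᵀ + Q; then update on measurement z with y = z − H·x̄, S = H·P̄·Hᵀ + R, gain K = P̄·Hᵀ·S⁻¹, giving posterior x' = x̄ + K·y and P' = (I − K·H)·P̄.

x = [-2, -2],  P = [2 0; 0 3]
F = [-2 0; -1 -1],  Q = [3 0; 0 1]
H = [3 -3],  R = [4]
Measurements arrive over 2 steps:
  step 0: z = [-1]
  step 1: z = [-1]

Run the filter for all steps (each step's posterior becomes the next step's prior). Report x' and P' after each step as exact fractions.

step 0: x' = [319/85, 346/85], P' = [494/85 466/85; 466/85 474/85]
step 1: x' = [-14887/1862, -14377/1862], P' = [87503/3724 86259/3724; 86259/3724 86519/3724]

step 0: x̄ = F·x = [4, 4]
step 0: P̄ = F·P·Fᵀ + Q = [11 4; 4 6]
step 0: y = z − H·x̄ = [-1]
step 0: S = H·P̄·Hᵀ + R = [85]
step 0: K = P̄·Hᵀ·S⁻¹ = [21/85; -6/85]
step 0: x' = x̄ + K·y = [319/85, 346/85]
step 0: P' = (I − K·H)·P̄ = [494/85 466/85; 466/85 474/85]
step 1: x̄ = F·x = [-638/85, -133/17]
step 1: P̄ = F·P·Fᵀ + Q = [2231/85 384/17; 384/17 397/17]
step 1: y = z − H·x̄ = [-166/85]
step 1: S = H·P̄·Hᵀ + R = [3724/85]
step 1: K = P̄·Hᵀ·S⁻¹ = [933/3724; -195/3724]
step 1: x' = x̄ + K·y = [-14887/1862, -14377/1862]
step 1: P' = (I − K·H)·P̄ = [87503/3724 86259/3724; 86259/3724 86519/3724]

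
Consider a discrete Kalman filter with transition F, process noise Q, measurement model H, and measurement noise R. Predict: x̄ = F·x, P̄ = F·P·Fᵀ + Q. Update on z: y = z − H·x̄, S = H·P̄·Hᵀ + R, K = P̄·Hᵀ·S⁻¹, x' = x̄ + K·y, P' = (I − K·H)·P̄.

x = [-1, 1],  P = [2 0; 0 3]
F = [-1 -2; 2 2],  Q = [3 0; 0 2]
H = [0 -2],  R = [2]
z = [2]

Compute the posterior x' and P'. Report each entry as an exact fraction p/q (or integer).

x' = [-13/45, -44/45]
P' = [253/45 -16/45; -16/45 22/45]

x̄ = F·x = [-1, 0]
P̄ = F·P·Fᵀ + Q = [17 -16; -16 22]
y = z − H·x̄ = [2]
S = H·P̄·Hᵀ + R = [90]
K = P̄·Hᵀ·S⁻¹ = [16/45; -22/45]
x' = x̄ + K·y = [-13/45, -44/45]
P' = (I − K·H)·P̄ = [253/45 -16/45; -16/45 22/45]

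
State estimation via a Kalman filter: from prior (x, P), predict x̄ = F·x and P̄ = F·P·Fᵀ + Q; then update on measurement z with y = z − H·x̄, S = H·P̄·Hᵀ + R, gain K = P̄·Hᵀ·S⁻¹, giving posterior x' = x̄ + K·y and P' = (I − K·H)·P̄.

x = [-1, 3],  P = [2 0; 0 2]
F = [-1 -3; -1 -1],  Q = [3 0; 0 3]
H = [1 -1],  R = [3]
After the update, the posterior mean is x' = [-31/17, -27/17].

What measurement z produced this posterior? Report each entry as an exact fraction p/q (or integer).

x̄ = F·x = [-8, -2]
P̄ = F·P·Fᵀ + Q = [23 8; 8 7]
S = H·P̄·Hᵀ + R = [17]
K = P̄·Hᵀ·S⁻¹ = [15/17; 1/17]
x' − x̄ = [105/17, 7/17] = K·y
y = (KᵀK)⁻¹·Kᵀ·(x' − x̄) = [7]
z = y + H·x̄ = [7] + [-6] = [1]

z = [1]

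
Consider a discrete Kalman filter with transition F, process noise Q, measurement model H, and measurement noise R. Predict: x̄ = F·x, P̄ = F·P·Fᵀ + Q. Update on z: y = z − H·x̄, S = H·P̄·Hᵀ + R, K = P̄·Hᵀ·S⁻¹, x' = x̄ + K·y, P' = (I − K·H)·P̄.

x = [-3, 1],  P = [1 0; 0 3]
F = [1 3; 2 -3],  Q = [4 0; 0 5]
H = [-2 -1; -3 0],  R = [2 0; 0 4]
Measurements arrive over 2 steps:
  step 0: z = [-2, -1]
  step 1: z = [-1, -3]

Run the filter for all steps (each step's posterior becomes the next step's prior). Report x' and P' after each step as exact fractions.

step 0: x̄ = F·x = [0, -9]
step 0: P̄ = F·P·Fᵀ + Q = [32 -25; -25 36]
step 0: y = z − H·x̄ = [-11, -1]
step 0: S = H·P̄·Hᵀ + R = [66 117; 117 292]
step 0: K = P̄·Hᵀ·S⁻¹ = [-52/1861 -591/1861; -4687/5583 1104/1861]
step 0: x' = x̄ + K·y = [1163/1861, -2002/5583]
step 0: P' = (I − K·H)·P̄ = [788/1861 -1472/1861; -1472/1861 18206/5583]
step 1: x̄ = F·x = [-839/1861, 4328/1861]
step 1: P̄ = F·P·Fᵀ + Q = [54018/1861 -57458/1861; -57458/1861 84739/1861]
step 1: y = z − H·x̄ = [789/1861, -8100/1861]
step 1: S = H·P̄·Hᵀ + R = [74701/1861 151734/1861; 151734/1861 493606/1861]
step 1: K = P̄·Hᵀ·S⁻¹ = [-9196/338275 -108231/338275; -3025107/3721025 202668/338275]
step 1: x' = x̄ + K·y = [44953/48325, -333149/531575]
step 1: P' = (I − K·H)·P̄ = [144308/338275 -270224/338275; -270224/338275 11995142/3721025]

step 0: x' = [1163/1861, -2002/5583], P' = [788/1861 -1472/1861; -1472/1861 18206/5583]
step 1: x' = [44953/48325, -333149/531575], P' = [144308/338275 -270224/338275; -270224/338275 11995142/3721025]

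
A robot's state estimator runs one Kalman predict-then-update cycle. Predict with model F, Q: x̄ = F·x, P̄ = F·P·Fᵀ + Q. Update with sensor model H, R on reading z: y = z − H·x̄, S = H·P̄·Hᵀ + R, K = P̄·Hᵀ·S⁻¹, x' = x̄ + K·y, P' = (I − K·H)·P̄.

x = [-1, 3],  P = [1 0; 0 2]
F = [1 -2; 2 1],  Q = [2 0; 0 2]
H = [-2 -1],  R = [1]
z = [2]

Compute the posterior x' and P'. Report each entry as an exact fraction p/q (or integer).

x̄ = F·x = [-7, 1]
P̄ = F·P·Fᵀ + Q = [11 -2; -2 8]
y = z − H·x̄ = [-11]
S = H·P̄·Hᵀ + R = [45]
K = P̄·Hᵀ·S⁻¹ = [-4/9; -4/45]
x' = x̄ + K·y = [-19/9, 89/45]
P' = (I − K·H)·P̄ = [19/9 -34/9; -34/9 344/45]

x' = [-19/9, 89/45]
P' = [19/9 -34/9; -34/9 344/45]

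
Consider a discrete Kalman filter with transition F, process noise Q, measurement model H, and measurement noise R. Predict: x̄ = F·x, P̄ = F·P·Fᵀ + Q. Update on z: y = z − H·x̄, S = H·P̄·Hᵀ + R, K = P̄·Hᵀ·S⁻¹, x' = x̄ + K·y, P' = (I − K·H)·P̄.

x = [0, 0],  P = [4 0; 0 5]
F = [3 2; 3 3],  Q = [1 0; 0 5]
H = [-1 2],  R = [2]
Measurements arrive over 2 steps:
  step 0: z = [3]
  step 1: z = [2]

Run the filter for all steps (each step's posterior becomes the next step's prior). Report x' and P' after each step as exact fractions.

step 0: x̄ = F·x = [0, 0]
step 0: P̄ = F·P·Fᵀ + Q = [57 66; 66 86]
step 0: y = z − H·x̄ = [3]
step 0: S = H·P̄·Hᵀ + R = [139]
step 0: K = P̄·Hᵀ·S⁻¹ = [75/139; 106/139]
step 0: x' = x̄ + K·y = [225/139, 318/139]
step 0: P' = (I − K·H)·P̄ = [2298/139 1224/139; 1224/139 718/139]
step 1: x̄ = F·x = [1311/139, 1629/139]
step 1: P̄ = F·P·Fᵀ + Q = [38381/139 43350/139; 43350/139 49871/139]
step 1: y = z − H·x̄ = [-1669/139]
step 1: S = H·P̄·Hᵀ + R = [64743/139]
step 1: K = P̄·Hᵀ·S⁻¹ = [48319/64743; 8056/9249]
step 1: x' = x̄ + K·y = [30458/64743, 11663/9249]
step 1: P' = (I − K·H)·P̄ = [1080398/64743 84074/9249; 84074/9249 50093/9249]

step 0: x' = [225/139, 318/139], P' = [2298/139 1224/139; 1224/139 718/139]
step 1: x' = [30458/64743, 11663/9249], P' = [1080398/64743 84074/9249; 84074/9249 50093/9249]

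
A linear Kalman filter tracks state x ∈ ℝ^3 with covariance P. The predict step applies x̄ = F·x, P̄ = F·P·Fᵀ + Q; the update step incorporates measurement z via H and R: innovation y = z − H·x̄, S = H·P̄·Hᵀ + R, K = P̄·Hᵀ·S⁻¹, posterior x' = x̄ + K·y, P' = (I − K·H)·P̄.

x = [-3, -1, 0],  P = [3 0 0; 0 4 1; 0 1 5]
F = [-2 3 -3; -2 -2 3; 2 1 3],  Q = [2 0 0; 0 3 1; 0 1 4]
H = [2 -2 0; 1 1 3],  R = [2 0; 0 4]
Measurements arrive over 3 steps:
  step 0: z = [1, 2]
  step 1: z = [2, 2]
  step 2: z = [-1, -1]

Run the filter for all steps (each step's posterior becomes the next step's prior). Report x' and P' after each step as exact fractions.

step 0: x' = [661266/106273, 1221657/212546, -716119/212546], P' = [1489783/106273 1460938/106273 -980779/106273; 1460938/106273 2970157/212546 -1958191/212546; -980779/106273 -1958191/212546 1396443/212546]
step 1: x' = [-53685101871/42161453375, -96751710433/42161453375, 16187816766/8432290675], P' = [129963874083/42161453375 122856125234/42161453375 -16815010443/8432290675; 122856125234/42161453375 136819834732/42161453375 -17270682614/8432290675; -16815010443/8432290675 -17270682614/8432290675 2981949703/1686458135]
step 2: x' = [-4154458290268441/1926632128413188, -445215884356955/275233161201884, 960331579006657/963316064206594], P' = [5682891297847735/1926632128413188 762832061501821/275233161201884 -1823470136730861/963316064206594; 762832061501821/275233161201884 851180574947357/275233161201884 -266953766264645/137616580600942; -1823470136730861/963316064206594 -266953766264645/137616580600942 814525759695226/481658032103297]

step 0: x̄ = F·x = [3, 8, -7]
step 0: P̄ = F·P·Fᵀ + Q = [77 -42 -39; -42 64 23; -39 23 71]
step 0: y = z − H·x̄ = [11, 12]
step 0: S = H·P̄·Hᵀ + R = [902 -346; -346 604]
step 0: K = P̄·Hᵀ·S⁻¹ = [28845/106273 2096/106273; -48281/212546 4365/212546; -3367/212546 67395/212546]
step 0: x' = x̄ + K·y = [661266/106273, 1221657/212546, -716119/212546]
step 0: P' = (I − K·H)·P̄ = [1489783/106273 1460938/106273 -980779/106273; 1460938/106273 2970157/212546 -1958191/212546; -980779/106273 -1958191/212546 1396443/212546]
step 1: x̄ = F·x = [1584132/106273, -7236735/212546, 859182/106273]
step 1: P̄ = F·P·Fᵀ + Q = [14144493/106273 -26843641/106273 3950637/106273; -26843641/106273 107416513/212546 -8367364/106273; 3950637/106273 -8367364/106273 2353127/106273]
step 1: y = z − H·x̄ = [-10192453/106273, -661529/212546]
step 1: S = H·P̄·Hᵀ + R = [486372672/106273 -5219521/106273; -5219521/106273 18536681/212546]
step 1: K = P̄·Hᵀ·S⁻¹ = [7107748849/42161453375 148710668/42161453375; -13963709498/42161453375 153930189/42161453375; 455672171/8432290675 2660888122/8432290675]
step 1: x' = x̄ + K·y = [-53685101871/42161453375, -96751710433/42161453375, 16187816766/8432290675]
step 1: P' = (I − K·H)·P̄ = [129963874083/42161453375 122856125234/42161453375 -16815010443/8432290675; 122856125234/42161453375 136819834732/42161453375 -17270682614/8432290675; -16815010443/8432290675 -17270682614/8432290675 2981949703/1686458135]
step 2: x̄ = F·x = [-425702179047/42161453375, 543690876098/42161453375, 7739067463/8432290675]
step 2: P̄ = F·P·Fᵀ + Q = [1577682904717/42161453375 -2513015641753/42161453375 40373994757/8432290675; -2513015641753/42161453375 4892548463852/42161453375 -111694308288/8432290675; 40373994757/8432290675 -111694308288/8432290675 18426528947/1686458135]
step 2: y = z − H·x̄ = [379324931383/8432290675, -276236162371/42161453375]
step 2: S = H·P̄·Hᵀ + R = [1842774940602/1686458135 -413536405384/8432290675; -413536405384/8432290675 3619205505708/42161453375]
step 2: K = P̄·Hᵀ·S⁻¹ = [85766716833747/481658032103297 20473726993829/1926632128413188; -22087128361384/68808290300471 3072509715327/275233161201884; 22603113560827/481658032103297 298752014396995/963316064206594]
step 2: x' = x̄ + K·y = [-4154458290268441/1926632128413188, -445215884356955/275233161201884, 960331579006657/963316064206594]
step 2: P' = (I − K·H)·P̄ = [5682891297847735/1926632128413188 762832061501821/275233161201884 -1823470136730861/963316064206594; 762832061501821/275233161201884 851180574947357/275233161201884 -266953766264645/137616580600942; -1823470136730861/963316064206594 -266953766264645/137616580600942 814525759695226/481658032103297]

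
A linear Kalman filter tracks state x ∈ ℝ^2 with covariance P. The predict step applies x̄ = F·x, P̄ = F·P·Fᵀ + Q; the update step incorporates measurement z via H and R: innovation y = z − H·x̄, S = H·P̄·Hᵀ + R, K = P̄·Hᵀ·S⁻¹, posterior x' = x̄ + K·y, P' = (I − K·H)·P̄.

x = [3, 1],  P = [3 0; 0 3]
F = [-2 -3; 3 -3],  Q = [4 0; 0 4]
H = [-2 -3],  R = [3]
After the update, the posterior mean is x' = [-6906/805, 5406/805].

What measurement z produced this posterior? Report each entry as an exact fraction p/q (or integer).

z = [-3]

x̄ = F·x = [-9, 6]
P̄ = F·P·Fᵀ + Q = [43 9; 9 58]
S = H·P̄·Hᵀ + R = [805]
K = P̄·Hᵀ·S⁻¹ = [-113/805; -192/805]
x' − x̄ = [339/805, 576/805] = K·y
y = (KᵀK)⁻¹·Kᵀ·(x' − x̄) = [-3]
z = y + H·x̄ = [-3] + [0] = [-3]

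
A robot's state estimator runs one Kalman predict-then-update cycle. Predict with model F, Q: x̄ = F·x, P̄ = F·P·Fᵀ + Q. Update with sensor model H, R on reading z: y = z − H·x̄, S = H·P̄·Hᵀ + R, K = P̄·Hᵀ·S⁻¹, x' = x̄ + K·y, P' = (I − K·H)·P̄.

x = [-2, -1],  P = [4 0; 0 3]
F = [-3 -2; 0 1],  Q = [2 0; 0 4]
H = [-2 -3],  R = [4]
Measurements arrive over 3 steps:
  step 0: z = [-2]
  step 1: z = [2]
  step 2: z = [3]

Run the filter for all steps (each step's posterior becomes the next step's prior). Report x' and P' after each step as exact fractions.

step 0: x' = [658/195, -98/65], P' = [3026/195 -636/65; -636/65 428/65]
step 1: x' = [-16542/8057, 5294/8057], P' = [43284/8057 -25612/8057; -25612/8057 18464/8057]
step 2: x' = [152473/207010, -577941/414020], P' = [541218/103505 -322138/103505; -322138/103505 234083/103505]

step 0: x̄ = F·x = [8, -1]
step 0: P̄ = F·P·Fᵀ + Q = [50 -6; -6 7]
step 0: y = z − H·x̄ = [11]
step 0: S = H·P̄·Hᵀ + R = [195]
step 0: K = P̄·Hᵀ·S⁻¹ = [-82/195; -3/65]
step 0: x' = x̄ + K·y = [658/195, -98/65]
step 0: P' = (I − K·H)·P̄ = [3026/195 -636/65; -636/65 428/65]
step 1: x̄ = F·x = [-462/65, -98/65]
step 1: P̄ = F·P·Fᵀ + Q = [3288/65 1052/65; 1052/65 688/65]
step 1: y = z − H·x̄ = [-1088/65]
step 1: S = H·P̄·Hᵀ + R = [32228/65]
step 1: K = P̄·Hᵀ·S⁻¹ = [-2433/8057; -1042/8057]
step 1: x' = x̄ + K·y = [-16542/8057, 5294/8057]
step 1: P' = (I − K·H)·P̄ = [43284/8057 -25612/8057; -25612/8057 18464/8057]
step 2: x̄ = F·x = [39038/8057, 5294/8057]
step 2: P̄ = F·P·Fᵀ + Q = [172182/8057 39908/8057; 39908/8057 50692/8057]
step 2: y = z − H·x̄ = [118129/8057]
step 2: S = H·P̄·Hᵀ + R = [1656080/8057]
step 2: K = P̄·Hᵀ·S⁻¹ = [-58011/207010; -57973/414020]
step 2: x' = x̄ + K·y = [152473/207010, -577941/414020]
step 2: P' = (I − K·H)·P̄ = [541218/103505 -322138/103505; -322138/103505 234083/103505]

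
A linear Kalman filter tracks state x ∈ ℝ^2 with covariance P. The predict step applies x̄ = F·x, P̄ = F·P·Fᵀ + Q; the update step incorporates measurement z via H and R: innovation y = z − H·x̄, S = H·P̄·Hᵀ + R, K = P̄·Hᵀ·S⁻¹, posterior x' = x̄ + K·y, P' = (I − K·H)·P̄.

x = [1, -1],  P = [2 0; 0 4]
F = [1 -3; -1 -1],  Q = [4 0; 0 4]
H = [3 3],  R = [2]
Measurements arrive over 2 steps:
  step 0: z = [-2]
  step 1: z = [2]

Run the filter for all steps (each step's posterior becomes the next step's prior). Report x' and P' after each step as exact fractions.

step 0: x̄ = F·x = [4, 0]
step 0: P̄ = F·P·Fᵀ + Q = [42 10; 10 10]
step 0: y = z − H·x̄ = [-14]
step 0: S = H·P̄·Hᵀ + R = [650]
step 0: K = P̄·Hᵀ·S⁻¹ = [6/25; 6/65]
step 0: x' = x̄ + K·y = [16/25, -84/65]
step 0: P' = (I − K·H)·P̄ = [114/25 -22/5; -22/5 58/13]
step 1: x̄ = F·x = [1468/325, 212/325]
step 1: P̄ = F·P·Fᵀ + Q = [24412/325 8/325; 8/325 1372/325]
step 1: y = z − H·x̄ = [-878/65]
step 1: S = H·P̄·Hᵀ + R = [9314/13]
step 1: K = P̄·Hᵀ·S⁻¹ = [7326/23285; 414/23285]
step 1: x' = x̄ + K·y = [31096/116425, 47984/116425]
step 1: P' = (I − K·H)·P̄ = [488164/116425 -463744/116425; -463744/116425 465124/116425]

step 0: x' = [16/25, -84/65], P' = [114/25 -22/5; -22/5 58/13]
step 1: x' = [31096/116425, 47984/116425], P' = [488164/116425 -463744/116425; -463744/116425 465124/116425]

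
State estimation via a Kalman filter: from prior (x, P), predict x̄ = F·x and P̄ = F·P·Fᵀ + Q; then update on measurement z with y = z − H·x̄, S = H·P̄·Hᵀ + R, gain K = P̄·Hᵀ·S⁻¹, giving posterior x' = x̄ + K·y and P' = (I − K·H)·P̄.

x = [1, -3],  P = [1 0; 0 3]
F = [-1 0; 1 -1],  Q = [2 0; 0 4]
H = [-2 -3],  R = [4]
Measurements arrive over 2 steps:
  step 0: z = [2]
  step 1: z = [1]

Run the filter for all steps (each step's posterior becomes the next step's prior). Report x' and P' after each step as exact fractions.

step 0: x̄ = F·x = [-1, 4]
step 0: P̄ = F·P·Fᵀ + Q = [3 -1; -1 8]
step 0: y = z − H·x̄ = [12]
step 0: S = H·P̄·Hᵀ + R = [76]
step 0: K = P̄·Hᵀ·S⁻¹ = [-3/76; -11/38]
step 0: x' = x̄ + K·y = [-28/19, 10/19]
step 0: P' = (I − K·H)·P̄ = [219/76 -71/38; -71/38 31/19]
step 1: x̄ = F·x = [28/19, -2]
step 1: P̄ = F·P·Fᵀ + Q = [371/76 -19/4; -19/4 49/4]
step 1: y = z − H·x̄ = [-39/19]
step 1: S = H·P̄·Hᵀ + R = [5835/76]
step 1: K = P̄·Hᵀ·S⁻¹ = [341/5835; -2071/5835]
step 1: x' = x̄ + K·y = [2633/1945, -2473/1945]
step 1: P' = (I − K·H)·P̄ = [26954/5835 -18424/5835; -18424/5835 15044/5835]

step 0: x' = [-28/19, 10/19], P' = [219/76 -71/38; -71/38 31/19]
step 1: x' = [2633/1945, -2473/1945], P' = [26954/5835 -18424/5835; -18424/5835 15044/5835]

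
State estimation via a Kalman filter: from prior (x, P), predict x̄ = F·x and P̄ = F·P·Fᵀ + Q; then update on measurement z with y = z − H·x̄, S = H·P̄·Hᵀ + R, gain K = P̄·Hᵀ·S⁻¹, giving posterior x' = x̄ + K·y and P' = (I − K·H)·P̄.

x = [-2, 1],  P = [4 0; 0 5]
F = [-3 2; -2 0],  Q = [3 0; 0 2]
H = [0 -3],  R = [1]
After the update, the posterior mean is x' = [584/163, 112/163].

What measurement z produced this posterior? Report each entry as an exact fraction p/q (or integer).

x̄ = F·x = [8, 4]
P̄ = F·P·Fᵀ + Q = [59 24; 24 18]
S = H·P̄·Hᵀ + R = [163]
K = P̄·Hᵀ·S⁻¹ = [-72/163; -54/163]
x' − x̄ = [-720/163, -540/163] = K·y
y = (KᵀK)⁻¹·Kᵀ·(x' − x̄) = [10]
z = y + H·x̄ = [10] + [-12] = [-2]

z = [-2]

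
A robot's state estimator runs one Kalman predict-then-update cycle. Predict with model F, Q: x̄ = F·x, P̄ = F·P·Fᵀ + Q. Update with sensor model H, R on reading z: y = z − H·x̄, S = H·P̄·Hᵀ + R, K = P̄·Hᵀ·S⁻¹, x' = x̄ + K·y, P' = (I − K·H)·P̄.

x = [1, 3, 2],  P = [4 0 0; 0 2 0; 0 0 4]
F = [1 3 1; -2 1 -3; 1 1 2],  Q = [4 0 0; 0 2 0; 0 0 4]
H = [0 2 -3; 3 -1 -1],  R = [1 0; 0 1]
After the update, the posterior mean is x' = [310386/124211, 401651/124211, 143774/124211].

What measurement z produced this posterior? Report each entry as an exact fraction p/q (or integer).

x̄ = F·x = [12, -5, 8]
P̄ = F·P·Fᵀ + Q = [30 -14 18; -14 56 -30; 18 -30 26]
S = H·P̄·Hᵀ + R = [819 -310; -310 269]
K = P̄·Hᵀ·S⁻¹ = [4602/124211 45014/124211; 33258/124211 6928/124211; -19142/124211 4722/124211]
x' − x̄ = [-1180146/124211, 1022706/124211, -849914/124211] = K·y
y = (KᵀK)⁻¹·Kᵀ·(x' − x̄) = [37, -30]
z = y + H·x̄ = [37, -30] + [-34, 33] = [3, 3]

z = [3, 3]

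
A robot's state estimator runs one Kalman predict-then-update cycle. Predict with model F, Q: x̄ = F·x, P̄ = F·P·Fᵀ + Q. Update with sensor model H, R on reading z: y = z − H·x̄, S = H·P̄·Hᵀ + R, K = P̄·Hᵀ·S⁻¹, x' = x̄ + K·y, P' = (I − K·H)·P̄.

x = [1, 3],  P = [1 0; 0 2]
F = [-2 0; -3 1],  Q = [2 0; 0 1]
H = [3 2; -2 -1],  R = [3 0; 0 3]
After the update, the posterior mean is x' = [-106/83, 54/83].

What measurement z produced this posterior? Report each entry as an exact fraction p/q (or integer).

z = [-3, 1]

x̄ = F·x = [-2, 0]
P̄ = F·P·Fᵀ + Q = [6 6; 6 12]
S = H·P̄·Hᵀ + R = [177 -102; -102 63]
K = P̄·Hᵀ·S⁻¹ = [6/83 -14/83; 22/83 4/83]
x' − x̄ = [60/83, 54/83] = K·y
y = (KᵀK)⁻¹·Kᵀ·(x' − x̄) = [3, -3]
z = y + H·x̄ = [3, -3] + [-6, 4] = [-3, 1]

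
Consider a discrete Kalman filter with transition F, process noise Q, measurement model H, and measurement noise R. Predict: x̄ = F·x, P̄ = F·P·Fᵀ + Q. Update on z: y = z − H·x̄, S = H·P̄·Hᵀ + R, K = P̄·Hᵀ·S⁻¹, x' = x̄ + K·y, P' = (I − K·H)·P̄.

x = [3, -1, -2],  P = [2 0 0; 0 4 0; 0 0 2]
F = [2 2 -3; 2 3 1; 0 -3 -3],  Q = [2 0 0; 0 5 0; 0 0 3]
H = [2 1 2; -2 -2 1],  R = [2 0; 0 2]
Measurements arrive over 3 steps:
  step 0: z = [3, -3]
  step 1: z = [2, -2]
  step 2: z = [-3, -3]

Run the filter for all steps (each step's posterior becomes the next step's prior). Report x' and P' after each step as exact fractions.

step 0: x' = [121034/256331, 325027/256331, 129333/256331], P' = [616276/256331 -690484/256331 -212028/256331; -690484/256331 872018/256331 234744/256331; -212028/256331 234744/256331 172842/256331]
step 1: x' = [4014378997/9616215785, 700250116/874201435, 2066885784/9616215785], P' = [17390361688/9616215785 -1745647596/874201435 -5997543324/9616215785; -1745647596/874201435 2256565322/874201435 592965168/874201435; -5997543324/9616215785 592965168/874201435 5837672022/9616215785]
step 2: x' = [-66130045371358/281310632427299, 272842902850151/281310632427299, -478825657988973/281310632427299], P' = [508054268305648/281310632427299 -561052704148892/281310632427299 -174747925164228/281310632427299; -561052704148892/281310632427299 725458791960858/281310632427299 190072200484944/281310632427299; -174747925164228/281310632427299 190072200484944/281310632427299 170149262080146/281310632427299]

step 0: x̄ = F·x = [10, 1, 9]
step 0: P̄ = F·P·Fᵀ + Q = [44 26 -6; 26 51 -42; -6 -42 57]
step 0: y = z − H·x̄ = [-36, 10]
step 0: S = H·P̄·Hᵀ + R = [345 -182; -182 839]
step 0: K = P̄·Hᵀ·S⁻¹ = [59006/256331 -31806/256331; -19731/256331 -64162/256331; 78186/256331 63705/256331]
step 0: x' = x̄ + K·y = [121034/256331, 325027/256331, 129333/256331]
step 0: P' = (I − K·H)·P̄ = [616276/256331 -690484/256331 -212028/256331; -690484/256331 872018/256331 234744/256331; -212028/256331 234744/256331 172842/256331]
step 1: x̄ = F·x = [504123/256331, 1346482/256331, -1363080/256331]
step 1: P̄ = F·P·Fᵀ + Q = [2224952/256331 -521250/256331 2442774/256331; -521250/256331 4042307/256331 -5768544/256331; 2442774/256331 -5768544/256331 14398125/256331]
step 1: y = z − H·x̄ = [30486/8839, 4551628/256331]
step 1: S = H·P̄·Hᵀ + R = [2256217/8839 943428/8839; 943428/8839 49112903/256331]
step 1: K = P̄·Hᵀ·S⁻¹ = [1791756586/9616215785 -1187009794/9616215785; -24399767/874201435 -214435142/874201435; 3101437122/9616215785 2393762487/9616215785]
step 1: x' = x̄ + K·y = [4014378997/9616215785, 700250116/874201435, 2066885784/9616215785]
step 1: P' = (I − K·H)·P̄ = [17390361688/9616215785 -1745647596/874201435 -5997543324/9616215785; -1745647596/874201435 2256565322/874201435 592965168/874201435; -5997543324/9616215785 592965168/874201435 5837672022/9616215785]
step 2: x̄ = F·x = [17233603194/9616215785, 3018536146/874201435, -5861782236/1923243157]
step 2: P̄ = F·P·Fᵀ + Q = [80703929952/9616215785 -1155239842/874201435 14874317754/1923243157; -1155239842/874201435 11963655427/874201435 -3054297888/174840287; 14874317754/1923243157 -3054297888/174840287 84438953139/1923243157]
step 2: y = z − H·x̄ = [-37901928989/9616215785, 20267053085/1923243157]
step 2: S = H·P̄·Hᵀ + R = [2034624045607/9616215785 137967039148/1923243157; 137967039148/1923243157 312688366009/1923243157]
step 2: K = P̄·Hᵀ·S⁻¹ = [52779991066974/281310632427299 -34375526738870/281310632427299; -8251107683519/281310632427299 -69369987569494/281310632427299; 90437437158390/281310632427299 69750355719357/281310632427299]
step 2: x' = x̄ + K·y = [-66130045371358/281310632427299, 272842902850151/281310632427299, -478825657988973/281310632427299]
step 2: P' = (I − K·H)·P̄ = [508054268305648/281310632427299 -561052704148892/281310632427299 -174747925164228/281310632427299; -561052704148892/281310632427299 725458791960858/281310632427299 190072200484944/281310632427299; -174747925164228/281310632427299 190072200484944/281310632427299 170149262080146/281310632427299]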